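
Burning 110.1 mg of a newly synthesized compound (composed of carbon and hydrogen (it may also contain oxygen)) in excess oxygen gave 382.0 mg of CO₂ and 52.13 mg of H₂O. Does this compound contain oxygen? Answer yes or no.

no

mol C = 0.3820 g CO₂ ÷ 44.009 g/mol = 0.0086800 mol
mol H = 2 × 0.05213 g H₂O ÷ 18.015 g/mol = 0.0057874 mol
C and H together account for 0.11009 g — essentially the entire 0.1101 g sample — so the compound contains no oxygen.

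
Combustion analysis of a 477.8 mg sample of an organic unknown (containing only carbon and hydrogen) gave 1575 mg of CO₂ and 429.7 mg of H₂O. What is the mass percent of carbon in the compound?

mol C = 1.575 g CO₂ ÷ 44.009 g/mol = 0.035788 mol
mol H = 2 × 0.4297 g H₂O ÷ 18.015 g/mol = 0.047705 mol
mass % C = 0.42985 g ÷ 0.4778 g × 100%

89.96%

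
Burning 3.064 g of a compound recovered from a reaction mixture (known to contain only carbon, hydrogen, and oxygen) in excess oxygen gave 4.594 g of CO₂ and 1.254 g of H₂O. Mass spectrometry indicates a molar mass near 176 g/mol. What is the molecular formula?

C6H8O6

mol C = 4.594 g CO₂ ÷ 44.009 g/mol = 0.10439 mol
mol H = 2 × 1.254 g H₂O ÷ 18.015 g/mol = 0.13922 mol
mass O = 3.064 − (1.2538 + 0.14033) = 1.6699 g → mol O = 1.6699 ÷ 15.999 = 0.10437 mol
Divide by the smallest (0.10437 mol): C 1.000, H 1.334, O 1.000
Multiplying each by 3 gives whole numbers: C 3.00, H 4.00, O 3.00
Empirical formula: C3H4O3
Empirical-formula mass = 88.06 g/mol; 176 ÷ 88.06 ≈ 2, so the molecular formula is C6H8O6.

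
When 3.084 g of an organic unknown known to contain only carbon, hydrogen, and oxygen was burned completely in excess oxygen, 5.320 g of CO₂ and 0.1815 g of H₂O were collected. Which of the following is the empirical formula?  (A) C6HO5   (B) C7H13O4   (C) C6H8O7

(A) C6HO5

mol C = 5.320 g CO₂ ÷ 44.009 g/mol = 0.12088 mol
mol H = 2 × 0.1815 g H₂O ÷ 18.015 g/mol = 0.020150 mol
mass O = 3.084 − (1.4519 + 0.020311) = 1.6117 g → mol O = 1.6117 ÷ 15.999 = 0.10074 mol
Divide by the smallest (0.020150 mol): C 5.999, H 1.000, O 5.000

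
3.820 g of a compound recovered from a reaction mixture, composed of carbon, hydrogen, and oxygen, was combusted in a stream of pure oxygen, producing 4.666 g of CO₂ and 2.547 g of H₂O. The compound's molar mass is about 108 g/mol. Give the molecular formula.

mol C = 4.666 g CO₂ ÷ 44.009 g/mol = 0.10602 mol
mol H = 2 × 2.547 g H₂O ÷ 18.015 g/mol = 0.28276 mol
mass O = 3.820 − (1.2735 + 0.28503) = 2.2615 g → mol O = 2.2615 ÷ 15.999 = 0.14135 mol
Divide by the smallest (0.10602 mol): C 1.000, H 2.667, O 1.333
Multiplying each by 3 gives whole numbers: C 3.00, H 8.00, O 4.00
Empirical formula: C3H8O4
Empirical-formula mass = 108.09 g/mol; 108 ÷ 108.09 ≈ 1, so the molecular formula is C3H8O4.

C3H8O4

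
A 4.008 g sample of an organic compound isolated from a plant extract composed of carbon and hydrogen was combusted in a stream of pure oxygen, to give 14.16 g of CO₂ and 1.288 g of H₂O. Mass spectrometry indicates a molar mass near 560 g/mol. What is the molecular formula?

mol C = 14.16 g CO₂ ÷ 44.009 g/mol = 0.32175 mol
mol H = 2 × 1.288 g H₂O ÷ 18.015 g/mol = 0.14299 mol
Divide by the smallest (0.14299 mol): C 2.250, H 1.000
Multiplying each by 4 gives whole numbers: C 9.00, H 4.00
Empirical formula: C9H4
Empirical-formula mass = 112.13 g/mol; 560 ÷ 112.13 ≈ 5, so the molecular formula is C45H20.

C45H20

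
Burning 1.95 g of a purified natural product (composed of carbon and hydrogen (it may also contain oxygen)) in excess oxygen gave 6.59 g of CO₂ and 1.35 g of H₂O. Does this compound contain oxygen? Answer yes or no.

no

mol C = 6.59 g CO₂ ÷ 44.009 g/mol = 0.1497 mol
mol H = 2 × 1.35 g H₂O ÷ 18.015 g/mol = 0.1499 mol
C and H together account for 1.950 g — essentially the entire 1.95 g sample — so the compound contains no oxygen.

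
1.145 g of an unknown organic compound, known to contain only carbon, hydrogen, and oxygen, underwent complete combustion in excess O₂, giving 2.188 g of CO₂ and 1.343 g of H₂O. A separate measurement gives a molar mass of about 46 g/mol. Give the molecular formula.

mol C = 2.188 g CO₂ ÷ 44.009 g/mol = 0.049717 mol
mol H = 2 × 1.343 g H₂O ÷ 18.015 g/mol = 0.14910 mol
mass O = 1.145 − (0.59715 + 0.15029) = 0.39756 g → mol O = 0.39756 ÷ 15.999 = 0.024849 mol
Divide by the smallest (0.024849 mol): C 2.001, H 6.000, O 1.000
Empirical formula: C2H6O
Empirical-formula mass = 46.07 g/mol; 46 ÷ 46.07 ≈ 1, so the molecular formula is C2H6O.

C2H6O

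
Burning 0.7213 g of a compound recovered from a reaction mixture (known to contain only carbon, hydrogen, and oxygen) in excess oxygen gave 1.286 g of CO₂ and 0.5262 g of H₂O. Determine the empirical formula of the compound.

mol C = 1.286 g CO₂ ÷ 44.009 g/mol = 0.029221 mol
mol H = 2 × 0.5262 g H₂O ÷ 18.015 g/mol = 0.058418 mol
mass O = 0.7213 − (0.35098 + 0.058885) = 0.31144 g → mol O = 0.31144 ÷ 15.999 = 0.019466 mol
Divide by the smallest (0.019466 mol): C 1.501, H 3.001, O 1.000
Multiplying each by 2 gives whole numbers: C 3.00, H 6.00, O 2.00

C3H6O2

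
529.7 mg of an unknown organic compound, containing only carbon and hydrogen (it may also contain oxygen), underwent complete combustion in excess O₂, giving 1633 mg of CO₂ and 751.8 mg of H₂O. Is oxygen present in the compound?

mol C = 1.633 g CO₂ ÷ 44.009 g/mol = 0.037106 mol
mol H = 2 × 0.7518 g H₂O ÷ 18.015 g/mol = 0.083464 mol
C and H together account for 0.52981 g — essentially the entire 0.5297 g sample — so the compound contains no oxygen.

no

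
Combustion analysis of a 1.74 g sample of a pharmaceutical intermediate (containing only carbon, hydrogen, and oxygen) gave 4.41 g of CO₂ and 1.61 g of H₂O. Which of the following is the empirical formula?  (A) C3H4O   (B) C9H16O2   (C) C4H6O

mol C = 4.41 g CO₂ ÷ 44.009 g/mol = 0.1002 mol
mol H = 2 × 1.61 g H₂O ÷ 18.015 g/mol = 0.1787 mol
mass O = 1.74 − (1.204 + 0.1802) = 0.3562 g → mol O = 0.3562 ÷ 15.999 = 0.02227 mol
Divide by the smallest (0.02227 mol): C 4.500, H 8.027, O 1.000
Multiplying each by 2 gives whole numbers: C 9.00, H 16.05, O 2.00

(B) C9H16O2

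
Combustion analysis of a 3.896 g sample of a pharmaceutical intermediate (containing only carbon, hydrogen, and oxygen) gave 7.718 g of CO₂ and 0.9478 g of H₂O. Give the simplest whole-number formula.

mol C = 7.718 g CO₂ ÷ 44.009 g/mol = 0.17537 mol
mol H = 2 × 0.9478 g H₂O ÷ 18.015 g/mol = 0.10522 mol
mass O = 3.896 − (2.1064 + 0.10607) = 1.6835 g → mol O = 1.6835 ÷ 15.999 = 0.10523 mol
Divide by the smallest (0.10522 mol): C 1.667, H 1.000, O 1.000
Multiplying each by 3 gives whole numbers: C 5.00, H 3.00, O 3.00

C5H3O3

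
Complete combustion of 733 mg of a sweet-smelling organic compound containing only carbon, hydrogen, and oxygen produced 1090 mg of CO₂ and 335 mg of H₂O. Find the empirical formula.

C2H3O2

mol C = 1.09 g CO₂ ÷ 44.009 g/mol = 0.02477 mol
mol H = 2 × 0.335 g H₂O ÷ 18.015 g/mol = 0.03719 mol
mass O = 0.733 − (0.2975 + 0.03749) = 0.3980 g → mol O = 0.3980 ÷ 15.999 = 0.02488 mol
Divide by the smallest (0.02477 mol): C 1.000, H 1.502, O 1.004
Multiplying each by 2 gives whole numbers: C 2.00, H 3.00, O 2.01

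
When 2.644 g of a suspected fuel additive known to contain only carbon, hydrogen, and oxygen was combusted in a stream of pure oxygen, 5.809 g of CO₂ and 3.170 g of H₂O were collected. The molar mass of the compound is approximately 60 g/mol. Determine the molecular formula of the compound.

mol C = 5.809 g CO₂ ÷ 44.009 g/mol = 0.13200 mol
mol H = 2 × 3.170 g H₂O ÷ 18.015 g/mol = 0.35193 mol
mass O = 2.644 − (1.5854 + 0.35474) = 0.70385 g → mol O = 0.70385 ÷ 15.999 = 0.043994 mol
Divide by the smallest (0.043994 mol): C 3.000, H 8.000, O 1.000
Empirical formula: C3H8O
Empirical-formula mass = 60.10 g/mol; 60 ÷ 60.10 ≈ 1, so the molecular formula is C3H8O.

C3H8O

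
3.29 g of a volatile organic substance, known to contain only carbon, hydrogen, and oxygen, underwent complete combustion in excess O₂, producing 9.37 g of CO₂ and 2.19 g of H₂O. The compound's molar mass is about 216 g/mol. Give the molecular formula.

C14H16O2

mol C = 9.37 g CO₂ ÷ 44.009 g/mol = 0.2129 mol
mol H = 2 × 2.19 g H₂O ÷ 18.015 g/mol = 0.2431 mol
mass O = 3.29 − (2.557 + 0.2451) = 0.4877 g → mol O = 0.4877 ÷ 15.999 = 0.03048 mol
Divide by the smallest (0.03048 mol): C 6.985, H 7.977, O 1.000
Empirical formula: C7H8O
Empirical-formula mass = 108.14 g/mol; 216 ÷ 108.14 ≈ 2, so the molecular formula is C14H16O2.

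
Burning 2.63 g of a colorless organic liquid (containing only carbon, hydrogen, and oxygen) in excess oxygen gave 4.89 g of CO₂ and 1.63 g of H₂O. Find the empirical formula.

mol C = 4.89 g CO₂ ÷ 44.009 g/mol = 0.1111 mol
mol H = 2 × 1.63 g H₂O ÷ 18.015 g/mol = 0.1810 mol
mass O = 2.63 − (1.335 + 0.1824) = 1.113 g → mol O = 1.113 ÷ 15.999 = 0.06957 mol
Divide by the smallest (0.06957 mol): C 1.597, H 2.601, O 1.000
Multiplying each by 5 gives whole numbers: C 7.99, H 13.01, O 5.00

C8H13O5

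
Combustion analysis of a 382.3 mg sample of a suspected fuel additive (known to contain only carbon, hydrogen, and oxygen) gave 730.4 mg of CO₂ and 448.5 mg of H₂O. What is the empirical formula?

mol C = 0.7304 g CO₂ ÷ 44.009 g/mol = 0.016597 mol
mol H = 2 × 0.4485 g H₂O ÷ 18.015 g/mol = 0.049792 mol
mass O = 0.3823 − (0.19934 + 0.050190) = 0.13277 g → mol O = 0.13277 ÷ 15.999 = 0.0082985 mol
Divide by the smallest (0.0082985 mol): C 2.000, H 6.000, O 1.000

C2H6O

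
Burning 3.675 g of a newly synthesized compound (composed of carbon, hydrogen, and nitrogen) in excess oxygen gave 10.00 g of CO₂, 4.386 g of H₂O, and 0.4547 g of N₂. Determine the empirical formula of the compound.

mol C = 10.00 g CO₂ ÷ 44.009 g/mol = 0.22723 mol
mol H = 2 × 4.386 g H₂O ÷ 18.015 g/mol = 0.48693 mol
mol N = 2 × 0.4547 g N₂ ÷ 28.014 g/mol = 0.032462 mol
Divide by the smallest (0.032462 mol): C 7.000, H 15.000, N 1.000

C7H15N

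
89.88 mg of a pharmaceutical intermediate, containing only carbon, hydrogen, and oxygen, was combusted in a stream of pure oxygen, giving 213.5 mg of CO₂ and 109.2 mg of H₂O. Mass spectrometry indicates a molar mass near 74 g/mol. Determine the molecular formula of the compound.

C4H10O

mol C = 0.2135 g CO₂ ÷ 44.009 g/mol = 0.0048513 mol
mol H = 2 × 0.1092 g H₂O ÷ 18.015 g/mol = 0.012123 mol
mass O = 0.08988 − (0.058269 + 0.012220) = 0.019391 g → mol O = 0.019391 ÷ 15.999 = 0.0012120 mol
Divide by the smallest (0.0012120 mol): C 4.003, H 10.003, O 1.000
Empirical formula: C4H10O
Empirical-formula mass = 74.12 g/mol; 74 ÷ 74.12 ≈ 1, so the molecular formula is C4H10O.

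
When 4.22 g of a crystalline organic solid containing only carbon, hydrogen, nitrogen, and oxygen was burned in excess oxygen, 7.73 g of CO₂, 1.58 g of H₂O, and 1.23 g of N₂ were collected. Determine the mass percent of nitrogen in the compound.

29.1%

mol C = 7.73 g CO₂ ÷ 44.009 g/mol = 0.1756 mol
mol H = 2 × 1.58 g H₂O ÷ 18.015 g/mol = 0.1754 mol
mol N = 2 × 1.23 g N₂ ÷ 28.014 g/mol = 0.08781 mol
mass O = 4.22 − (2.110 + 0.1768 + 1.230) = 0.7035 g → mol O = 0.7035 ÷ 15.999 = 0.04397 mol
mass % N = 1.230 g ÷ 4.22 g × 100%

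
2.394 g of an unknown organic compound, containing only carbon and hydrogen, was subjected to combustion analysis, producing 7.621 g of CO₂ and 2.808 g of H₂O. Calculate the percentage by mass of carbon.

86.88%

mol C = 7.621 g CO₂ ÷ 44.009 g/mol = 0.17317 mol
mol H = 2 × 2.808 g H₂O ÷ 18.015 g/mol = 0.31174 mol
mass % C = 2.0799 g ÷ 2.394 g × 100%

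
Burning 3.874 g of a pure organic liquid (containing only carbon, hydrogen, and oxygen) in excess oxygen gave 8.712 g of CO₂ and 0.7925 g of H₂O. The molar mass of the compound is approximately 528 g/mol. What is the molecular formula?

mol C = 8.712 g CO₂ ÷ 44.009 g/mol = 0.19796 mol
mol H = 2 × 0.7925 g H₂O ÷ 18.015 g/mol = 0.087982 mol
mass O = 3.874 − (2.3777 + 0.088686) = 1.4076 g → mol O = 1.4076 ÷ 15.999 = 0.087982 mol
Divide by the smallest (0.087982 mol): C 2.250, H 1.000, O 1.000
Multiplying each by 4 gives whole numbers: C 9.00, H 4.00, O 4.00
Empirical formula: C9H4O4
Empirical-formula mass = 176.13 g/mol; 528 ÷ 176.13 ≈ 3, so the molecular formula is C27H12O12.

C27H12O12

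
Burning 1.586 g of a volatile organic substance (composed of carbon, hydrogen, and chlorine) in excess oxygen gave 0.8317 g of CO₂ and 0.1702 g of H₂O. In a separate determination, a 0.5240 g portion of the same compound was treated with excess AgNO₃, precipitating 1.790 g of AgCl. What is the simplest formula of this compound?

mol C = 0.8317 g CO₂ ÷ 44.009 g/mol = 0.018898 mol
mol H = 2 × 0.1702 g H₂O ÷ 18.015 g/mol = 0.018895 mol
From the AgCl data: mol Cl per gram of compound = (1.790 ÷ 143.318) ÷ 0.5240 = 0.023835 mol/g, so in the 1.586 g combustion sample mol Cl = 0.037803 mol
Divide by the smallest (0.018895 mol): C 1.000, H 1.000, Cl 2.001

CHCl2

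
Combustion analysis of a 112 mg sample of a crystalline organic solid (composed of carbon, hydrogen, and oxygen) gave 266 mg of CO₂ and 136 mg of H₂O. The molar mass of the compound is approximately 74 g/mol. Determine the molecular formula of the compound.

mol C = 0.266 g CO₂ ÷ 44.009 g/mol = 0.006044 mol
mol H = 2 × 0.136 g H₂O ÷ 18.015 g/mol = 0.01510 mol
mass O = 0.112 − (0.07260 + 0.01522) = 0.02418 g → mol O = 0.02418 ÷ 15.999 = 0.001512 mol
Divide by the smallest (0.001512 mol): C 3.999, H 9.989, O 1.000
Empirical formula: C4H10O
Empirical-formula mass = 74.12 g/mol; 74 ÷ 74.12 ≈ 1, so the molecular formula is C4H10O.

C4H10O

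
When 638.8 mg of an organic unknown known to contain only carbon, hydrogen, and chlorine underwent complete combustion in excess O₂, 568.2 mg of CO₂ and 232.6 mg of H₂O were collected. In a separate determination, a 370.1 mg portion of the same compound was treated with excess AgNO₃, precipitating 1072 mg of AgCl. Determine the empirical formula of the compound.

mol C = 0.5682 g CO₂ ÷ 44.009 g/mol = 0.012911 mol
mol H = 2 × 0.2326 g H₂O ÷ 18.015 g/mol = 0.025823 mol
From the AgCl data: mol Cl per gram of compound = (1.072 ÷ 143.318) ÷ 0.3701 = 0.020210 mol/g, so in the 0.6388 g combustion sample mol Cl = 0.012910 mol
Divide by the smallest (0.012910 mol): C 1.000, H 2.000, Cl 1.000

CH2Cl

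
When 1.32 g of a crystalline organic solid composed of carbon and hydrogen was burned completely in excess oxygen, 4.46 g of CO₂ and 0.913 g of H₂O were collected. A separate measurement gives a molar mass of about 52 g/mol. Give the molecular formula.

C4H4

mol C = 4.46 g CO₂ ÷ 44.009 g/mol = 0.1013 mol
mol H = 2 × 0.913 g H₂O ÷ 18.015 g/mol = 0.1014 mol
Divide by the smallest (0.1013 mol): C 1.000, H 1.000
Empirical formula: CH
Empirical-formula mass = 13.02 g/mol; 52 ÷ 13.02 ≈ 4, so the molecular formula is C4H4.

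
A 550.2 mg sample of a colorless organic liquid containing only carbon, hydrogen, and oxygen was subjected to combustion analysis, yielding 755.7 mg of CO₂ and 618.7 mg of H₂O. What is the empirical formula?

mol C = 0.7557 g CO₂ ÷ 44.009 g/mol = 0.017171 mol
mol H = 2 × 0.6187 g H₂O ÷ 18.015 g/mol = 0.068687 mol
mass O = 0.5502 − (0.20625 + 0.069237) = 0.27472 g → mol O = 0.27472 ÷ 15.999 = 0.017171 mol
Divide by the smallest (0.017171 mol): C 1.000, H 4.000, O 1.000

CH4O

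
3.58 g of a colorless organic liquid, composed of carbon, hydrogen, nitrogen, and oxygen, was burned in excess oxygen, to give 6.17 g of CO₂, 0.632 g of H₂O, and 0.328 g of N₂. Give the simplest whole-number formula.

mol C = 6.17 g CO₂ ÷ 44.009 g/mol = 0.1402 mol
mol H = 2 × 0.632 g H₂O ÷ 18.015 g/mol = 0.07016 mol
mol N = 2 × 0.328 g N₂ ÷ 28.014 g/mol = 0.02342 mol
mass O = 3.58 − (1.684 + 0.07073 + 0.3280) = 1.497 g → mol O = 1.497 ÷ 15.999 = 0.09359 mol
Divide by the smallest (0.02342 mol): C 5.987, H 2.996, N 1.000, O 3.997

C6H3NO4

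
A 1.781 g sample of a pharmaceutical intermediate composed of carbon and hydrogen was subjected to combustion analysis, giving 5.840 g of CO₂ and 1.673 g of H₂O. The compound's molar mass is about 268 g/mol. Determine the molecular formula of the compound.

C20H28

mol C = 5.840 g CO₂ ÷ 44.009 g/mol = 0.13270 mol
mol H = 2 × 1.673 g H₂O ÷ 18.015 g/mol = 0.18573 mol
Divide by the smallest (0.13270 mol): C 1.000, H 1.400
Multiplying each by 5 gives whole numbers: C 5.00, H 7.00
Empirical formula: C5H7
Empirical-formula mass = 67.11 g/mol; 268 ÷ 67.11 ≈ 4, so the molecular formula is C20H28.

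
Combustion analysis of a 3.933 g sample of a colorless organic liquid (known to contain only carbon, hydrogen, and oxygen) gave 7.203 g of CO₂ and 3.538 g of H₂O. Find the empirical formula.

mol C = 7.203 g CO₂ ÷ 44.009 g/mol = 0.16367 mol
mol H = 2 × 3.538 g H₂O ÷ 18.015 g/mol = 0.39278 mol
mass O = 3.933 − (1.9659 + 0.39593) = 1.5712 g → mol O = 1.5712 ÷ 15.999 = 0.098207 mol
Divide by the smallest (0.098207 mol): C 1.667, H 4.000, O 1.000
Multiplying each by 3 gives whole numbers: C 5.00, H 12.00, O 3.00

C5H12O3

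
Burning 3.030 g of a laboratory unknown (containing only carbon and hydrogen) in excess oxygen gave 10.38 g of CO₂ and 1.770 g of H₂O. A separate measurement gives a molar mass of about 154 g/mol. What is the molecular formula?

mol C = 10.38 g CO₂ ÷ 44.009 g/mol = 0.23586 mol
mol H = 2 × 1.770 g H₂O ÷ 18.015 g/mol = 0.19650 mol
Divide by the smallest (0.19650 mol): C 1.200, H 1.000
Multiplying each by 5 gives whole numbers: C 6.00, H 5.00
Empirical formula: C6H5
Empirical-formula mass = 77.11 g/mol; 154 ÷ 77.11 ≈ 2, so the molecular formula is C12H10.

C12H10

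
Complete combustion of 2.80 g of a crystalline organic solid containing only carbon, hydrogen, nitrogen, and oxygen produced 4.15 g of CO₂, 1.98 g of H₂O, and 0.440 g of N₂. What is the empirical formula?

C3H7NO2

mol C = 4.15 g CO₂ ÷ 44.009 g/mol = 0.09430 mol
mol H = 2 × 1.98 g H₂O ÷ 18.015 g/mol = 0.2198 mol
mol N = 2 × 0.440 g N₂ ÷ 28.014 g/mol = 0.03141 mol
mass O = 2.80 − (1.133 + 0.2216 + 0.4400) = 1.006 g → mol O = 1.006 ÷ 15.999 = 0.06287 mol
Divide by the smallest (0.03141 mol): C 3.002, H 6.998, N 1.000, O 2.001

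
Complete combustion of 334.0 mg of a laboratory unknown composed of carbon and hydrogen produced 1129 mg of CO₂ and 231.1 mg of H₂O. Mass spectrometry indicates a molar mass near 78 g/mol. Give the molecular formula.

C6H6

mol C = 1.129 g CO₂ ÷ 44.009 g/mol = 0.025654 mol
mol H = 2 × 0.2311 g H₂O ÷ 18.015 g/mol = 0.025656 mol
Divide by the smallest (0.025654 mol): C 1.000, H 1.000
Empirical formula: CH
Empirical-formula mass = 13.02 g/mol; 78 ÷ 13.02 ≈ 6, so the molecular formula is C6H6.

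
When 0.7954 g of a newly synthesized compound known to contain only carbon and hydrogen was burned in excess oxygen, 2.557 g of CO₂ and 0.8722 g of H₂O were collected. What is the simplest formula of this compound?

C3H5

mol C = 2.557 g CO₂ ÷ 44.009 g/mol = 0.058102 mol
mol H = 2 × 0.8722 g H₂O ÷ 18.015 g/mol = 0.096830 mol
Divide by the smallest (0.058102 mol): C 1.000, H 1.667
Multiplying each by 3 gives whole numbers: C 3.00, H 5.00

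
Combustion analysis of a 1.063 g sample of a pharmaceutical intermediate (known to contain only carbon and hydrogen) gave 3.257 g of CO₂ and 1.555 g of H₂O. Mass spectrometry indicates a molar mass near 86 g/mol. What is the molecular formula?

mol C = 3.257 g CO₂ ÷ 44.009 g/mol = 0.074008 mol
mol H = 2 × 1.555 g H₂O ÷ 18.015 g/mol = 0.17263 mol
Divide by the smallest (0.074008 mol): C 1.000, H 2.333
Multiplying each by 3 gives whole numbers: C 3.00, H 7.00
Empirical formula: C3H7
Empirical-formula mass = 43.09 g/mol; 86 ÷ 43.09 ≈ 2, so the molecular formula is C6H14.

C6H14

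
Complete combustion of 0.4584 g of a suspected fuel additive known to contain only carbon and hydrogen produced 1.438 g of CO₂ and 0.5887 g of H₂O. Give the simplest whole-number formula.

CH2

mol C = 1.438 g CO₂ ÷ 44.009 g/mol = 0.032675 mol
mol H = 2 × 0.5887 g H₂O ÷ 18.015 g/mol = 0.065357 mol
Divide by the smallest (0.032675 mol): C 1.000, H 2.000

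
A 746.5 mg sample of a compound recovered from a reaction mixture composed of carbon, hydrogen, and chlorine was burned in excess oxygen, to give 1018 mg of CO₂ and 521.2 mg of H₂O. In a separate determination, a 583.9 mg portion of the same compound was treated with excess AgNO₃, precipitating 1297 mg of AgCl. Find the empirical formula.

C2H5Cl

mol C = 1.018 g CO₂ ÷ 44.009 g/mol = 0.023132 mol
mol H = 2 × 0.5212 g H₂O ÷ 18.015 g/mol = 0.057863 mol
From the AgCl data: mol Cl per gram of compound = (1.297 ÷ 143.318) ÷ 0.5839 = 0.015499 mol/g, so in the 0.7465 g combustion sample mol Cl = 0.011570 mol
Divide by the smallest (0.011570 mol): C 1.999, H 5.001, Cl 1.000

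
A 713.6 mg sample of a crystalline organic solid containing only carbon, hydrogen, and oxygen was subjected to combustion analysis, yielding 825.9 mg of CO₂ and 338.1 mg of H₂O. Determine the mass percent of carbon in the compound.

mol C = 0.8259 g CO₂ ÷ 44.009 g/mol = 0.018767 mol
mol H = 2 × 0.3381 g H₂O ÷ 18.015 g/mol = 0.037535 mol
mass O = 0.7136 − (0.22541 + 0.037836) = 0.45036 g → mol O = 0.45036 ÷ 15.999 = 0.028149 mol
mass % C = 0.22541 g ÷ 0.7136 g × 100%

31.59%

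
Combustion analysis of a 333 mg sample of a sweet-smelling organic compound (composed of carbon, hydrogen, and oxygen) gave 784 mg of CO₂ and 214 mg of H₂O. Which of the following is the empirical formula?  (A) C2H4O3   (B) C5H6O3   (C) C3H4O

(C) C3H4O

mol C = 0.784 g CO₂ ÷ 44.009 g/mol = 0.01781 mol
mol H = 2 × 0.214 g H₂O ÷ 18.015 g/mol = 0.02376 mol
mass O = 0.333 − (0.2140 + 0.02395) = 0.09508 g → mol O = 0.09508 ÷ 15.999 = 0.005943 mol
Divide by the smallest (0.005943 mol): C 2.998, H 3.998, O 1.000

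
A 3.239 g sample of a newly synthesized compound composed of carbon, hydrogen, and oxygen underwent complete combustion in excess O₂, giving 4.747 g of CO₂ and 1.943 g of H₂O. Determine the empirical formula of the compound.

CH2O

mol C = 4.747 g CO₂ ÷ 44.009 g/mol = 0.10786 mol
mol H = 2 × 1.943 g H₂O ÷ 18.015 g/mol = 0.21571 mol
mass O = 3.239 − (1.2956 + 0.21743) = 1.7260 g → mol O = 1.7260 ÷ 15.999 = 0.10788 mol
Divide by the smallest (0.10786 mol): C 1.000, H 2.000, O 1.000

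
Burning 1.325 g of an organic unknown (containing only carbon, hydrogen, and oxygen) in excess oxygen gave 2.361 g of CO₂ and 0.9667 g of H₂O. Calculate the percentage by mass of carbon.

48.63%

mol C = 2.361 g CO₂ ÷ 44.009 g/mol = 0.053648 mol
mol H = 2 × 0.9667 g H₂O ÷ 18.015 g/mol = 0.10732 mol
mass O = 1.325 − (0.64437 + 0.10818) = 0.57245 g → mol O = 0.57245 ÷ 15.999 = 0.035780 mol
mass % C = 0.64437 g ÷ 1.325 g × 100%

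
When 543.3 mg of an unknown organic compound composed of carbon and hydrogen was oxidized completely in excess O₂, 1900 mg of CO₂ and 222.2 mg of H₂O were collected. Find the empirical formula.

mol C = 1.900 g CO₂ ÷ 44.009 g/mol = 0.043173 mol
mol H = 2 × 0.2222 g H₂O ÷ 18.015 g/mol = 0.024668 mol
Divide by the smallest (0.024668 mol): C 1.750, H 1.000
Multiplying each by 4 gives whole numbers: C 7.00, H 4.00

C7H4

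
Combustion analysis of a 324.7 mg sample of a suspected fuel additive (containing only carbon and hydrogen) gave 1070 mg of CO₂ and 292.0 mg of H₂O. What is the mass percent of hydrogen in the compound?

10.06%

mol C = 1.070 g CO₂ ÷ 44.009 g/mol = 0.024313 mol
mol H = 2 × 0.2920 g H₂O ÷ 18.015 g/mol = 0.032417 mol
mass % H = 0.032677 g ÷ 0.3247 g × 100%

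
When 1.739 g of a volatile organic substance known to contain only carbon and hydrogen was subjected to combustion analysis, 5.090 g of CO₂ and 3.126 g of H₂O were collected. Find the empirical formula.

CH3

mol C = 5.090 g CO₂ ÷ 44.009 g/mol = 0.11566 mol
mol H = 2 × 3.126 g H₂O ÷ 18.015 g/mol = 0.34704 mol
Divide by the smallest (0.11566 mol): C 1.000, H 3.001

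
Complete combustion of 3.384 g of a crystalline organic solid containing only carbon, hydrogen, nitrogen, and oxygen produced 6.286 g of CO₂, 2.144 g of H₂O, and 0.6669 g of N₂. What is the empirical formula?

mol C = 6.286 g CO₂ ÷ 44.009 g/mol = 0.14283 mol
mol H = 2 × 2.144 g H₂O ÷ 18.015 g/mol = 0.23802 mol
mol N = 2 × 0.6669 g N₂ ÷ 28.014 g/mol = 0.047612 mol
mass O = 3.384 − (1.7156 + 0.23993 + 0.66690) = 0.76159 g → mol O = 0.76159 ÷ 15.999 = 0.047602 mol
Divide by the smallest (0.047602 mol): C 3.001, H 5.000, N 1.000, O 1.000

C3H5NO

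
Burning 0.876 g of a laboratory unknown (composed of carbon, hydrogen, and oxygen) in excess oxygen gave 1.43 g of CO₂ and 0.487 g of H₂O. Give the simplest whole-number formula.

mol C = 1.43 g CO₂ ÷ 44.009 g/mol = 0.03249 mol
mol H = 2 × 0.487 g H₂O ÷ 18.015 g/mol = 0.05407 mol
mass O = 0.876 − (0.3903 + 0.05450) = 0.4312 g → mol O = 0.4312 ÷ 15.999 = 0.02695 mol
Divide by the smallest (0.02695 mol): C 1.206, H 2.006, O 1.000
Multiplying each by 5 gives whole numbers: C 6.03, H 10.03, O 5.00

C6H10O5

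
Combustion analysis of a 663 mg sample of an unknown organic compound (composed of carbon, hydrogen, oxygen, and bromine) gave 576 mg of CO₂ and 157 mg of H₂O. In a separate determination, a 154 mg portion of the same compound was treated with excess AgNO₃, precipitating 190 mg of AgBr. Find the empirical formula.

C3H4BrO2

mol C = 0.576 g CO₂ ÷ 44.009 g/mol = 0.01309 mol
mol H = 2 × 0.157 g H₂O ÷ 18.015 g/mol = 0.01743 mol
From the AgBr data: mol Br per gram of compound = (0.190 ÷ 187.772) ÷ 0.154 = 0.006571 mol/g, so in the 0.663 g combustion sample mol Br = 0.004356 mol
mass O = 0.663 − (0.1572 + 0.01757 + 0.3481) = 0.1401 g → mol O = 0.1401 ÷ 15.999 = 0.008760 mol
Divide by the smallest (0.004356 mol): C 3.004, H 4.001, Br 1.000, O 2.011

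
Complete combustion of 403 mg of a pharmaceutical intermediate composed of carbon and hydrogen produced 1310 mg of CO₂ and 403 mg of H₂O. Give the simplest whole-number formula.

mol C = 1.31 g CO₂ ÷ 44.009 g/mol = 0.02977 mol
mol H = 2 × 0.403 g H₂O ÷ 18.015 g/mol = 0.04474 mol
Divide by the smallest (0.02977 mol): C 1.000, H 1.503
Multiplying each by 2 gives whole numbers: C 2.00, H 3.01

C2H3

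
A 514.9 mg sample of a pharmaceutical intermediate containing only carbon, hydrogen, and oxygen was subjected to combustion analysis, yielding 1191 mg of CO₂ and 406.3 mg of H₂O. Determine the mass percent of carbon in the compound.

mol C = 1.191 g CO₂ ÷ 44.009 g/mol = 0.027063 mol
mol H = 2 × 0.4063 g H₂O ÷ 18.015 g/mol = 0.045107 mol
mass O = 0.5149 − (0.32505 + 0.045468) = 0.14438 g → mol O = 0.14438 ÷ 15.999 = 0.0090245 mol
mass % C = 0.32505 g ÷ 0.5149 g × 100%

63.13%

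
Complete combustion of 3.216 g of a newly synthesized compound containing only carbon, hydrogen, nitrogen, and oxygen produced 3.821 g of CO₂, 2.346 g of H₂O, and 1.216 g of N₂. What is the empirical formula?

mol C = 3.821 g CO₂ ÷ 44.009 g/mol = 0.086823 mol
mol H = 2 × 2.346 g H₂O ÷ 18.015 g/mol = 0.26045 mol
mol N = 2 × 1.216 g N₂ ÷ 28.014 g/mol = 0.086814 mol
mass O = 3.216 − (1.0428 + 0.26253 + 1.2160) = 0.69463 g → mol O = 0.69463 ÷ 15.999 = 0.043417 mol
Divide by the smallest (0.043417 mol): C 2.000, H 5.999, N 2.000, O 1.000

C2H6N2O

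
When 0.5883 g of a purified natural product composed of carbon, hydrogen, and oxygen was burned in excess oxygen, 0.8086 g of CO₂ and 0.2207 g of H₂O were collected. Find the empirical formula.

C6H8O7

mol C = 0.8086 g CO₂ ÷ 44.009 g/mol = 0.018374 mol
mol H = 2 × 0.2207 g H₂O ÷ 18.015 g/mol = 0.024502 mol
mass O = 0.5883 − (0.22068 + 0.024698) = 0.34292 g → mol O = 0.34292 ÷ 15.999 = 0.021434 mol
Divide by the smallest (0.018374 mol): C 1.000, H 1.334, O 1.167
Multiplying each by 6 gives whole numbers: C 6.00, H 8.00, O 7.00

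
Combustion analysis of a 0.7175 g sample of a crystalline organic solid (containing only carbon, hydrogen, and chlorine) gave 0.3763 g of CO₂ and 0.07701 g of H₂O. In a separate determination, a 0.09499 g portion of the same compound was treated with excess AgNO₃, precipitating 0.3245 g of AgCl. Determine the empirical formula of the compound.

mol C = 0.3763 g CO₂ ÷ 44.009 g/mol = 0.0085505 mol
mol H = 2 × 0.07701 g H₂O ÷ 18.015 g/mol = 0.0085495 mol
From the AgCl data: mol Cl per gram of compound = (0.3245 ÷ 143.318) ÷ 0.09499 = 0.023836 mol/g, so in the 0.7175 g combustion sample mol Cl = 0.017102 mol
Divide by the smallest (0.0085495 mol): C 1.000, H 1.000, Cl 2.000

CHCl2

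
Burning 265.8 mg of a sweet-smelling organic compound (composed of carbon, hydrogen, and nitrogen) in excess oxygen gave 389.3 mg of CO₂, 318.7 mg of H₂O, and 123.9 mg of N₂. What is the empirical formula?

mol C = 0.3893 g CO₂ ÷ 44.009 g/mol = 0.0088459 mol
mol H = 2 × 0.3187 g H₂O ÷ 18.015 g/mol = 0.035382 mol
mol N = 2 × 0.1239 g N₂ ÷ 28.014 g/mol = 0.0088456 mol
Divide by the smallest (0.0088456 mol): C 1.000, H 4.000, N 1.000

CH4N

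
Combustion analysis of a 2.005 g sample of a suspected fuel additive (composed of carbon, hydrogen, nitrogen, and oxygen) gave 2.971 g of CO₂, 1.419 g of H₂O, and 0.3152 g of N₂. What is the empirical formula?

C3H7NO2

mol C = 2.971 g CO₂ ÷ 44.009 g/mol = 0.067509 mol
mol H = 2 × 1.419 g H₂O ÷ 18.015 g/mol = 0.15754 mol
mol N = 2 × 0.3152 g N₂ ÷ 28.014 g/mol = 0.022503 mol
mass O = 2.005 − (0.81085 + 0.15880 + 0.31520) = 0.72015 g → mol O = 0.72015 ÷ 15.999 = 0.045012 mol
Divide by the smallest (0.022503 mol): C 3.000, H 7.001, N 1.000, O 2.000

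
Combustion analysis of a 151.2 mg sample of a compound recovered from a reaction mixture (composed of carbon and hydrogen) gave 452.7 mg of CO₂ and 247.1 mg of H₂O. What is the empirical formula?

mol C = 0.4527 g CO₂ ÷ 44.009 g/mol = 0.010287 mol
mol H = 2 × 0.2471 g H₂O ÷ 18.015 g/mol = 0.027433 mol
Divide by the smallest (0.010287 mol): C 1.000, H 2.667
Multiplying each by 3 gives whole numbers: C 3.00, H 8.00

C3H8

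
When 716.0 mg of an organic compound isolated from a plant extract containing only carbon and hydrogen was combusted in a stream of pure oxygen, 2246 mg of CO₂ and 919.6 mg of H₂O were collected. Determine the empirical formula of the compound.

CH2

mol C = 2.246 g CO₂ ÷ 44.009 g/mol = 0.051035 mol
mol H = 2 × 0.9196 g H₂O ÷ 18.015 g/mol = 0.10209 mol
Divide by the smallest (0.051035 mol): C 1.000, H 2.000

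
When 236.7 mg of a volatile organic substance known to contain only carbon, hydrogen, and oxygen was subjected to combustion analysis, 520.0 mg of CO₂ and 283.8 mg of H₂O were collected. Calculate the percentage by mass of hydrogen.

13.42%

mol C = 0.5200 g CO₂ ÷ 44.009 g/mol = 0.011816 mol
mol H = 2 × 0.2838 g H₂O ÷ 18.015 g/mol = 0.031507 mol
mass O = 0.2367 − (0.14192 + 0.031759) = 0.063022 g → mol O = 0.063022 ÷ 15.999 = 0.0039391 mol
mass % H = 0.031759 g ÷ 0.2367 g × 100%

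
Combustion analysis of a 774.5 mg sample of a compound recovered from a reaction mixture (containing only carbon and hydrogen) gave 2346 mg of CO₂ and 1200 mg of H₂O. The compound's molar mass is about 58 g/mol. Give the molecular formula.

mol C = 2.346 g CO₂ ÷ 44.009 g/mol = 0.053307 mol
mol H = 2 × 1.200 g H₂O ÷ 18.015 g/mol = 0.13322 mol
Divide by the smallest (0.053307 mol): C 1.000, H 2.499
Multiplying each by 2 gives whole numbers: C 2.00, H 5.00
Empirical formula: C2H5
Empirical-formula mass = 29.06 g/mol; 58 ÷ 29.06 ≈ 2, so the molecular formula is C4H10.

C4H10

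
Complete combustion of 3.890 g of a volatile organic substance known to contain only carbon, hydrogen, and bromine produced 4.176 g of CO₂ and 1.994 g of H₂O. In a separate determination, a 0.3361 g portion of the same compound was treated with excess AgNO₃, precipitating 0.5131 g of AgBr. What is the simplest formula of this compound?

mol C = 4.176 g CO₂ ÷ 44.009 g/mol = 0.094890 mol
mol H = 2 × 1.994 g H₂O ÷ 18.015 g/mol = 0.22137 mol
From the AgBr data: mol Br per gram of compound = (0.5131 ÷ 187.772) ÷ 0.3361 = 0.0081302 mol/g, so in the 3.890 g combustion sample mol Br = 0.031627 mol
Divide by the smallest (0.031627 mol): C 3.000, H 7.000, Br 1.000

C3H7Br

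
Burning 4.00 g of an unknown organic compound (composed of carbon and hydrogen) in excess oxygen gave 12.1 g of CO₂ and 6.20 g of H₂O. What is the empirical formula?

mol C = 12.1 g CO₂ ÷ 44.009 g/mol = 0.2749 mol
mol H = 2 × 6.20 g H₂O ÷ 18.015 g/mol = 0.6883 mol
Divide by the smallest (0.2749 mol): C 1.000, H 2.503
Multiplying each by 2 gives whole numbers: C 2.00, H 5.01

C2H5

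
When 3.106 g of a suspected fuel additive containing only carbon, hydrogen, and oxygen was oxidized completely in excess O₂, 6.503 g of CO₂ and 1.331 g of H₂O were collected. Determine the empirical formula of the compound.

C2H2O

mol C = 6.503 g CO₂ ÷ 44.009 g/mol = 0.14777 mol
mol H = 2 × 1.331 g H₂O ÷ 18.015 g/mol = 0.14777 mol
mass O = 3.106 − (1.7748 + 0.14895) = 1.1822 g → mol O = 1.1822 ÷ 15.999 = 0.073895 mol
Divide by the smallest (0.073895 mol): C 2.000, H 2.000, O 1.000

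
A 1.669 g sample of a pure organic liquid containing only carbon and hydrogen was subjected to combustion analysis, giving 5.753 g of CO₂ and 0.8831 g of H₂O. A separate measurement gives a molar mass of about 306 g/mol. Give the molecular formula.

C24H18

mol C = 5.753 g CO₂ ÷ 44.009 g/mol = 0.13072 mol
mol H = 2 × 0.8831 g H₂O ÷ 18.015 g/mol = 0.098041 mol
Divide by the smallest (0.098041 mol): C 1.333, H 1.000
Multiplying each by 3 gives whole numbers: C 4.00, H 3.00
Empirical formula: C4H3
Empirical-formula mass = 51.07 g/mol; 306 ÷ 51.07 ≈ 6, so the molecular formula is C24H18.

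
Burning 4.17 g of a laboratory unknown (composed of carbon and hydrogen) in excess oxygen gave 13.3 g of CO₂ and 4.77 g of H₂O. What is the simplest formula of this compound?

mol C = 13.3 g CO₂ ÷ 44.009 g/mol = 0.3022 mol
mol H = 2 × 4.77 g H₂O ÷ 18.015 g/mol = 0.5296 mol
Divide by the smallest (0.3022 mol): C 1.000, H 1.752
Multiplying each by 4 gives whole numbers: C 4.00, H 7.01

C4H7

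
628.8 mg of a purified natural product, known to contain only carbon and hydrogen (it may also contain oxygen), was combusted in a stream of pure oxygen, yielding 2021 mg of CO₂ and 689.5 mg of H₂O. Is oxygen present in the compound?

no

mol C = 2.021 g CO₂ ÷ 44.009 g/mol = 0.045922 mol
mol H = 2 × 0.6895 g H₂O ÷ 18.015 g/mol = 0.076547 mol
C and H together account for 0.62873 g — essentially the entire 0.6288 g sample — so the compound contains no oxygen.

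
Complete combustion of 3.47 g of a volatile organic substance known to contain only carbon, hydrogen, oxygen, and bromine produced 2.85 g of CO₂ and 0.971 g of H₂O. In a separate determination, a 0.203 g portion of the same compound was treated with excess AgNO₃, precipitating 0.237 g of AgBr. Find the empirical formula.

C6H10Br2O5

mol C = 2.85 g CO₂ ÷ 44.009 g/mol = 0.06476 mol
mol H = 2 × 0.971 g H₂O ÷ 18.015 g/mol = 0.1078 mol
From the AgBr data: mol Br per gram of compound = (0.237 ÷ 187.772) ÷ 0.203 = 0.006218 mol/g, so in the 3.47 g combustion sample mol Br = 0.02158 mol
mass O = 3.47 − (0.7778 + 0.1087 + 1.724) = 0.8596 g → mol O = 0.8596 ÷ 15.999 = 0.05373 mol
Divide by the smallest (0.02158 mol): C 3.002, H 4.996, Br 1.000, O 2.490
Multiplying each by 2 gives whole numbers: C 6.00, H 9.99, Br 2.00, O 4.98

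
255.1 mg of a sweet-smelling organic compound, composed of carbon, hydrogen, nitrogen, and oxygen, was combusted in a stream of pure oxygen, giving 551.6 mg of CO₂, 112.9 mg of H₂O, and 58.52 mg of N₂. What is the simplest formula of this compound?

mol C = 0.5516 g CO₂ ÷ 44.009 g/mol = 0.012534 mol
mol H = 2 × 0.1129 g H₂O ÷ 18.015 g/mol = 0.012534 mol
mol N = 2 × 0.05852 g N₂ ÷ 28.014 g/mol = 0.0041779 mol
mass O = 0.2551 − (0.15054 + 0.012634 + 0.058520) = 0.033402 g → mol O = 0.033402 ÷ 15.999 = 0.0020878 mol
Divide by the smallest (0.0020878 mol): C 6.003, H 6.004, N 2.001, O 1.000

C6H6N2O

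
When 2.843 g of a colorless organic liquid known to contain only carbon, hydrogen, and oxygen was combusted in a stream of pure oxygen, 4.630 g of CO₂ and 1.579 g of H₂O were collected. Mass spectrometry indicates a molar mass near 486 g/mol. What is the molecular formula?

C18H30O15

mol C = 4.630 g CO₂ ÷ 44.009 g/mol = 0.10521 mol
mol H = 2 × 1.579 g H₂O ÷ 18.015 g/mol = 0.17530 mol
mass O = 2.843 − (1.2636 + 0.17670) = 1.4027 g → mol O = 1.4027 ÷ 15.999 = 0.087673 mol
Divide by the smallest (0.087673 mol): C 1.200, H 1.999, O 1.000
Multiplying each by 5 gives whole numbers: C 6.00, H 10.00, O 5.00
Empirical formula: C6H10O5
Empirical-formula mass = 162.14 g/mol; 486 ÷ 162.14 ≈ 3, so the molecular formula is C18H30O15.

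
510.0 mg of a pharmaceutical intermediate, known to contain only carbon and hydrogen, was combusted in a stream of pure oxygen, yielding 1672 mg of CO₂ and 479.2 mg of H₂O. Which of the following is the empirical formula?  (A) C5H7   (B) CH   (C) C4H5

(A) C5H7

mol C = 1.672 g CO₂ ÷ 44.009 g/mol = 0.037992 mol
mol H = 2 × 0.4792 g H₂O ÷ 18.015 g/mol = 0.053200 mol
Divide by the smallest (0.037992 mol): C 1.000, H 1.400
Multiplying each by 5 gives whole numbers: C 5.00, H 7.00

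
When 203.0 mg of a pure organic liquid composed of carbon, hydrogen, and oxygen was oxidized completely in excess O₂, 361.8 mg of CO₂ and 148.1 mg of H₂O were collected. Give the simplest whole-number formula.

mol C = 0.3618 g CO₂ ÷ 44.009 g/mol = 0.0082210 mol
mol H = 2 × 0.1481 g H₂O ÷ 18.015 g/mol = 0.016442 mol
mass O = 0.2030 − (0.098743 + 0.016573) = 0.087684 g → mol O = 0.087684 ÷ 15.999 = 0.0054806 mol
Divide by the smallest (0.0054806 mol): C 1.500, H 3.000, O 1.000
Multiplying each by 2 gives whole numbers: C 3.00, H 6.00, O 2.00

C3H6O2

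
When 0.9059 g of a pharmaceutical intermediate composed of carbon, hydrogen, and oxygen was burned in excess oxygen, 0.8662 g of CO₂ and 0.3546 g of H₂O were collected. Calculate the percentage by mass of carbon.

mol C = 0.8662 g CO₂ ÷ 44.009 g/mol = 0.019682 mol
mol H = 2 × 0.3546 g H₂O ÷ 18.015 g/mol = 0.039367 mol
mass O = 0.9059 − (0.23640 + 0.039682) = 0.62981 g → mol O = 0.62981 ÷ 15.999 = 0.039366 mol
mass % C = 0.23640 g ÷ 0.9059 g × 100%

26.10%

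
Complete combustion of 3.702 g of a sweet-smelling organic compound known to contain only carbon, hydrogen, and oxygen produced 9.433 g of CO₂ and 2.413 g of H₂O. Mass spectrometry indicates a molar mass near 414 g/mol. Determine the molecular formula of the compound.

mol C = 9.433 g CO₂ ÷ 44.009 g/mol = 0.21434 mol
mol H = 2 × 2.413 g H₂O ÷ 18.015 g/mol = 0.26789 mol
mass O = 3.702 − (2.5745 + 0.27003) = 0.85750 g → mol O = 0.85750 ÷ 15.999 = 0.053597 mol
Divide by the smallest (0.053597 mol): C 3.999, H 4.998, O 1.000
Empirical formula: C4H5O
Empirical-formula mass = 69.08 g/mol; 414 ÷ 69.08 ≈ 6, so the molecular formula is C24H30O6.

C24H30O6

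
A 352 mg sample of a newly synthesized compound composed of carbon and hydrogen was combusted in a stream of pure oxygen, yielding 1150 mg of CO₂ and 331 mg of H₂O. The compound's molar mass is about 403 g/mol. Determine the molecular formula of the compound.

mol C = 1.15 g CO₂ ÷ 44.009 g/mol = 0.02613 mol
mol H = 2 × 0.331 g H₂O ÷ 18.015 g/mol = 0.03675 mol
Divide by the smallest (0.02613 mol): C 1.000, H 1.406
Multiplying each by 5 gives whole numbers: C 5.00, H 7.03
Empirical formula: C5H7
Empirical-formula mass = 67.11 g/mol; 403 ÷ 67.11 ≈ 6, so the molecular formula is C30H42.

C30H42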